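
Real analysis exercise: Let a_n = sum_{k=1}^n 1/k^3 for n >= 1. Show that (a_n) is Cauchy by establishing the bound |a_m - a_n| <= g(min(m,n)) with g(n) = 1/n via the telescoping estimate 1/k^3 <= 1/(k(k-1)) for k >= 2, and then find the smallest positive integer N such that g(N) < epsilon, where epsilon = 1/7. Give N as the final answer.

For m > n >= 1: |a_m - a_n| = sum_{k=n+1}^m 1/k^3.
Use 1/k^3 <= 1/(k(k-1)) = 1/(k-1) - 1/k for k >= 2 (which holds since k^3 >= k^2 >= k(k-1) for k >= 2):
sum_{k=n+1}^m 1/k^3 <= sum_{k=n+1}^m (1/(k-1) - 1/k) = 1/n - 1/m <= 1/n.
By symmetry the same bound holds with n,m swapped, so |a_m - a_n| <= 1/min(m,n) = g(min(m,n)). Since g(n) -> 0, (a_n) is Cauchy.
Now solve g(N) < 1/7: 1/N < 1/7 <=> N > 1/(1/7) = 7.
The smallest integer strictly greater than 7 is N = 8.
Check: g(8) = 1/8 < 1/7; g(7) = 1/7 >= 1/7. So N = 8.

8


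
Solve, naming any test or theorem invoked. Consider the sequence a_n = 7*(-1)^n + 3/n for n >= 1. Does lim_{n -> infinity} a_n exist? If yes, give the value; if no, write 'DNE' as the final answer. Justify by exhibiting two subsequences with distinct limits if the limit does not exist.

Examine the behaviour of a_n along subsequences.
a_{2k} = 7 + 3/(2k) -> 7. a_{2k+1} = -7 + 3/(2k+1) -> -7.
Since these two subsequential limits are 7 and -7, distinct, the full sequence cannot converge (a convergent sequence has all subsequences tending to the same limit). So lim a_n does not exist.

DNE


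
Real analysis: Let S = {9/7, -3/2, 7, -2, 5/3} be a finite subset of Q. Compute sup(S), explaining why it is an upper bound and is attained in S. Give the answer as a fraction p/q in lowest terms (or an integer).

S is finite, so sup(S) = max(S).
Sorted decreasing:
7, 5/3, 9/7, -3/2, -2
The extremum is 7.
For every x in S, x <= 7. And 7 is in S, so it is attained.
Therefore sup(S) = 7.

7


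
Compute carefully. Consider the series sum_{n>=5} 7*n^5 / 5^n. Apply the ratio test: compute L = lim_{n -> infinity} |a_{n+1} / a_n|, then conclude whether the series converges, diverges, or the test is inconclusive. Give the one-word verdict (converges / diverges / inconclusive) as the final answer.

Let a_n denote the general term. Form the ratio a_{n+1}/a_n and simplify:
a_{n+1}/a_n = (n + 1)^5/(5*n^5)
Take the limit as n -> infinity: L = 1/5.
Since L = 1/5 < 1, the ratio test implies the series converges.

converges


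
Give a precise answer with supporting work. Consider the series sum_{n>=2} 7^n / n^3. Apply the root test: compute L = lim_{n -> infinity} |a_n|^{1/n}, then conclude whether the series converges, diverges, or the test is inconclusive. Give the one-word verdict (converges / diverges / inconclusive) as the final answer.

Let a_n denote the general term. Form |a_n|^(1/n) and simplify:
|a_n|^(1/n) = 7/n^(3/n)
Take the limit as n -> infinity: L = 7.
Since L = 7 > 1, the root test implies divergence.

diverges


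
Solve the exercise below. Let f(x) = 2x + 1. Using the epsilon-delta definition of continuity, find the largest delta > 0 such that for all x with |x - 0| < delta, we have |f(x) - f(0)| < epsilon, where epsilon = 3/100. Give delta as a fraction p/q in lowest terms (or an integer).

We compute f(0) = 2*(0) + 1 = 1.
|f(x) - f(0)| = |2x + 1 - (1)| = |2(x - 0)| = 2|x - 0|.
We need 2|x - 0| < 3/100, i.e. |x - 0| < 3/100 / 2 = 3/200.
So any delta <= 3/200 works. Conversely, if delta > 3/200, then x = 0 + 3/200 satisfies |x - 0| = 3/200 < delta but |f(x) - f(0)| = 2 * 3/200 = 3/100, which is not < 3/100; so no larger delta works.
Hence the largest such delta is 3/200.

3/200


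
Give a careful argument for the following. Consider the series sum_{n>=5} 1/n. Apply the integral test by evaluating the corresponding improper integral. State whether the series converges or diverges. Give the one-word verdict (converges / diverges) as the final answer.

Let f(x) = 1/x. Then f is positive, continuous, and decreasing on [5, infinity), so the integral test applies.
Compute the improper integral int_{5}^infinity f(x) dx:
  antiderivative F(x) = log(x).
  As x -> infinity, log(x) -> infinity.
  So int = infinity - log(5) = infinity. By the integral test, the series diverges.

diverges


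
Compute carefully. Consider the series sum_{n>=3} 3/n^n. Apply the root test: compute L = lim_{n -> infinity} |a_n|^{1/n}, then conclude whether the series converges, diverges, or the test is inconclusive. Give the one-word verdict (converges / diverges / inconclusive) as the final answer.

Let a_n denote the general term. Form |a_n|^(1/n) and simplify:
|a_n|^(1/n) = 3^(1/n)/n
Take the limit as n -> infinity: L = 0.
Since L = 0 < 1, the root test implies convergence.

converges


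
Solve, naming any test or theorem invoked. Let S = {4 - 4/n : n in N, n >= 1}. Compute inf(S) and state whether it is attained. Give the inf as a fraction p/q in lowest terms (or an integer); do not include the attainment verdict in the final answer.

Analysis:
- Values: 0, 2, 8/3, 3, ... strictly increasing.
- Minimum is 0 (n=1); inf = 0 (attained).
- 4 - 4/n -> 4 from below; sup = 4, not attained.
Conclusion: inf(S) = 0, attained in S.

0


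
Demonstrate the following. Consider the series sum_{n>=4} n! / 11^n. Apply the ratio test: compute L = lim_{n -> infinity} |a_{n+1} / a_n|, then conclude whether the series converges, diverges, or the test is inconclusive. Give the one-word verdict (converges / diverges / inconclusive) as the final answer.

Let a_n denote the general term. Form the ratio a_{n+1}/a_n and simplify:
a_{n+1}/a_n = n/11 + 1/11
Take the limit as n -> infinity: L = infinity.
Since L = infinity > 1 (or L = infinity), the ratio test implies the series diverges.

diverges


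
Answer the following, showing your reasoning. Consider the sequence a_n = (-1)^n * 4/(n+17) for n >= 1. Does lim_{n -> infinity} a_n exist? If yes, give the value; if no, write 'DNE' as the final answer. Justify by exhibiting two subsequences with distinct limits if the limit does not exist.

Examine the behaviour of a_n along subsequences.
Even-n subsequence a_{2k} = 4/(2k+17) -> 0. Odd-n subsequence a_{2k+1} = -4/(2k+18) -> 0. Both tend to 0, which suggests the limit is 0; verify directly.
|a_n - 0| = 4/(n+17) < 4/n for every n >= 1.
Given epsilon > 0, choose a positive integer N > 4/epsilon. Then for all n >= N, |a_n| < 4/n <= 4/N < epsilon.
So by the definition of the limit, lim a_n exists and equals 0.

0


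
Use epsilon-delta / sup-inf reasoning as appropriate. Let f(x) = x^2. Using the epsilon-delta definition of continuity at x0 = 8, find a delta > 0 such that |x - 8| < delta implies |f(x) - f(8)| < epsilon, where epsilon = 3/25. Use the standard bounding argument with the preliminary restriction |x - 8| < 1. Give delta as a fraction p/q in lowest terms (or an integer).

Factor: |x^2 - (8)^2| = |x - 8| * |x + 8|.
Impose |x - 8| < 1 first. Then |x + 8| = |(x - 8) + 2*(8)| <= |x - 8| + 2*|8| < 1 + 16 = 17.
So |x^2 - (8)^2| < delta * 17.
We need delta * 17 <= 3/25, i.e. delta <= 3/25/17 = 3/425.
Since 3/425 < 1, this is tighter than 1; take delta = 3/425.
So delta = 3/425 works.

3/425


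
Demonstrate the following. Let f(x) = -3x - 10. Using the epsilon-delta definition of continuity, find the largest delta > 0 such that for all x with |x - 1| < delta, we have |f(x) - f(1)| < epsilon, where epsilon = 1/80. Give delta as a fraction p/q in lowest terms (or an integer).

We compute f(1) = -3*(1) - 10 = -13.
|f(x) - f(1)| = |-3x - 10 - (-13)| = |-3(x - 1)| = 3|x - 1|.
We need 3|x - 1| < 1/80, i.e. |x - 1| < 1/80 / 3 = 1/240.
So any delta <= 1/240 works. Conversely, if delta > 1/240, then x = 1 + 1/240 satisfies |x - 1| = 1/240 < delta but |f(x) - f(1)| = 3 * 1/240 = 1/80, which is not < 1/80; so no larger delta works.
Hence the largest such delta is 1/240.

1/240


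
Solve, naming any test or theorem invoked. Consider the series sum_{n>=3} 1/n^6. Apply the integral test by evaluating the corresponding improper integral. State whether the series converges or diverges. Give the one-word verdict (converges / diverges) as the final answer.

Let f(x) = x^(-6). Then f is positive, continuous, and decreasing on [3, infinity), so the integral test applies.
Compute the improper integral int_{3}^infinity f(x) dx:
  antiderivative F(x) = -1/(5*x^5).
  As x -> infinity, F(x) -> 0 (since p = 6 > 1).
  So int = F(infinity) - F(3) = 0 - (-1/1215) = 1/1215.
  Finite, so by the integral test, the series converges.

converges


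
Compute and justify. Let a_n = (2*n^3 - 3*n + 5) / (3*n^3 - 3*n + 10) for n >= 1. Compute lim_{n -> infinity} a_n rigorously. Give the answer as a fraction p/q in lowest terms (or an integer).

Divide numerator and denominator by n^3, the highest power:
numerator / n^3 = 2 - 3/n^2 + 5/n^3
denominator / n^3 = 3 - 3/n^2 + 10/n^3
As n -> infinity, all terms of the form c/n^k (k >= 1) tend to 0.
So numerator / n^3 -> 2 and denominator / n^3 -> 3.
Therefore lim a_n = 2/3.

2/3


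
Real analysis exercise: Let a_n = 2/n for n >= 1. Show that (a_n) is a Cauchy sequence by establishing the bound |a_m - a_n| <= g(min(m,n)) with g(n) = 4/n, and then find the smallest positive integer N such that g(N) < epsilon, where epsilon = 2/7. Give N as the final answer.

For any m, n >= 1, by the triangle inequality:
|a_m - a_n| = |2/m - 2/n| <= 2*1/m + 2*1/n <= 4/min(m,n).
So g(n) = 4/n bounds the Cauchy difference. Since g(n) -> 0, (a_n) is Cauchy.
Now solve g(N) < 2/7: 4/N < 2/7 <=> N > 4 / (2/7) = 14.
The smallest integer strictly greater than 14 is N = 15.
Check: g(15) = 4/15 = 4/15 < 2/7; g(14) = 2/7 >= 2/7. So N = 15.

15


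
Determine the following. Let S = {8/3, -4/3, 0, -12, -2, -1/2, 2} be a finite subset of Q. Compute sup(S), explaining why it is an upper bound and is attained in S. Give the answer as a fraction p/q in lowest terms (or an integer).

S is finite, so sup(S) = max(S).
Sorted decreasing:
8/3, 2, 0, -1/2, -4/3, -2, -12
The extremum is 8/3.
For every x in S, x <= 8/3. And 8/3 is in S, so it is attained.
Therefore sup(S) = 8/3.

8/3


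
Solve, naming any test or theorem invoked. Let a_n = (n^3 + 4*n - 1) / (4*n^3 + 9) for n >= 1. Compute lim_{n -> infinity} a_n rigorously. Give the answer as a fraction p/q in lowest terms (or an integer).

Divide numerator and denominator by n^3, the highest power:
numerator / n^3 = 1 + 4/n^2 - 1/n^3
denominator / n^3 = 4 + 9/n^3
As n -> infinity, all terms of the form c/n^k (k >= 1) tend to 0.
So numerator / n^3 -> 1 and denominator / n^3 -> 4.
Therefore lim a_n = 1/4.

1/4


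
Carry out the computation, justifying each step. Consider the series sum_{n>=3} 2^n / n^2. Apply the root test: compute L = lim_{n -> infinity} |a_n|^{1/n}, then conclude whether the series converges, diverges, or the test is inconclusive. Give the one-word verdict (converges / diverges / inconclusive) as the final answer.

Let a_n denote the general term. Form |a_n|^(1/n) and simplify:
|a_n|^(1/n) = 2/n^(2/n)
Take the limit as n -> infinity: L = 2.
Since L = 2 > 1, the root test implies divergence.

diverges


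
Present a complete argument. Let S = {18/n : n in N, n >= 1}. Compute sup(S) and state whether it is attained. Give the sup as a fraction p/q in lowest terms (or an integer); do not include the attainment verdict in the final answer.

Analysis:
- Values: 18, 9, 6, 9/2, ... strictly decreasing.
- The maximum is 18 (n=1); sup = 18 (attained).
- The set is bounded below by 0; 18/n -> 0 so 0 is the greatest lower bound.
- 0 is not in the set, so inf = 0 is not attained.
Conclusion: sup(S) = 18, attained in S.

18


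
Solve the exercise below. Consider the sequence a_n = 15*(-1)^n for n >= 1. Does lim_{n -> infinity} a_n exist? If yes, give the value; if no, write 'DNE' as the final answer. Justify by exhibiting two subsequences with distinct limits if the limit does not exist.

Examine the behaviour of a_n along subsequences.
Even-n subsequence a_{2k} = 15 -> 15. Odd-n subsequence a_{2k+1} = -15 -> -15.
Since these two subsequential limits are 15 and -15, distinct, the full sequence cannot converge (a convergent sequence has all subsequences tending to the same limit). So lim a_n does not exist.

DNE


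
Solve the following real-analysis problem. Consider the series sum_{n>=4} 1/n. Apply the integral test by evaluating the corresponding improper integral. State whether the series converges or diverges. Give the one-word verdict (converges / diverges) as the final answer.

Let f(x) = 1/x. Then f is positive, continuous, and decreasing on [4, infinity), so the integral test applies.
Compute the improper integral int_{4}^infinity f(x) dx:
  antiderivative F(x) = log(x).
  As x -> infinity, log(x) -> infinity.
  So int = infinity - log(4) = infinity. By the integral test, the series diverges.

diverges


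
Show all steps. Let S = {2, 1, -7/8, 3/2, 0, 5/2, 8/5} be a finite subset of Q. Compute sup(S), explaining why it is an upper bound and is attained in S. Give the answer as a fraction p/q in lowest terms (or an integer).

S is finite, so sup(S) = max(S).
Sorted decreasing:
5/2, 2, 8/5, 3/2, 1, 0, -7/8
The extremum is 5/2.
For every x in S, x <= 5/2. And 5/2 is in S, so it is attained.
Therefore sup(S) = 5/2.

5/2


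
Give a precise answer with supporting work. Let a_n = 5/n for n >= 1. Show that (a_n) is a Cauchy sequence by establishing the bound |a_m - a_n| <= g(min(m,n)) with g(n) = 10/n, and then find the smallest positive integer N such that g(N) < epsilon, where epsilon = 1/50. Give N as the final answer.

For any m, n >= 1, by the triangle inequality:
|a_m - a_n| = |5/m - 5/n| <= 5*1/m + 5*1/n <= 10/min(m,n).
So g(n) = 10/n bounds the Cauchy difference. Since g(n) -> 0, (a_n) is Cauchy.
Now solve g(N) < 1/50: 10/N < 1/50 <=> N > 10 / (1/50) = 500.
The smallest integer strictly greater than 500 is N = 501.
Check: g(501) = 10/501 = 10/501 < 1/50; g(500) = 1/50 >= 1/50. So N = 501.

501


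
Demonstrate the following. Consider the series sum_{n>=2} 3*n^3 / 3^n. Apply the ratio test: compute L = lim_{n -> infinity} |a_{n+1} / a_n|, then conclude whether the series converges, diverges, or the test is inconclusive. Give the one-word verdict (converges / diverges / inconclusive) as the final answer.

Let a_n denote the general term. Form the ratio a_{n+1}/a_n and simplify:
a_{n+1}/a_n = (n + 1)^3/(3*n^3)
Take the limit as n -> infinity: L = 1/3.
Since L = 1/3 < 1, the ratio test implies the series converges.

converges


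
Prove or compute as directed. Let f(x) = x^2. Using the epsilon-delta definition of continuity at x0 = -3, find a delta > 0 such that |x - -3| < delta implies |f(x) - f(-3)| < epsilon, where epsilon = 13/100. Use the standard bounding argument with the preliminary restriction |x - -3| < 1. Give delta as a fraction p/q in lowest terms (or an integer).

Factor: |x^2 - (-3)^2| = |x - -3| * |x + -3|.
Impose |x - -3| < 1 first. Then |x + -3| = |(x - -3) + 2*(-3)| <= |x - -3| + 2*|-3| < 1 + 6 = 7.
So |x^2 - (-3)^2| < delta * 7.
We need delta * 7 <= 13/100, i.e. delta <= 13/100/7 = 13/700.
Since 13/700 < 1, this is tighter than 1; take delta = 13/700.
So delta = 13/700 works.

13/700


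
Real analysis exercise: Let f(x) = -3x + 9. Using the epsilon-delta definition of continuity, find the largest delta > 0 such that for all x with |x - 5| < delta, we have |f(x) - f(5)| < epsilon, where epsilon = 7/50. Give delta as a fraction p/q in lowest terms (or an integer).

We compute f(5) = -3*(5) + 9 = -6.
|f(x) - f(5)| = |-3x + 9 - (-6)| = |-3(x - 5)| = 3|x - 5|.
We need 3|x - 5| < 7/50, i.e. |x - 5| < 7/50 / 3 = 7/150.
So any delta <= 7/150 works. Conversely, if delta > 7/150, then x = 5 + 7/150 satisfies |x - 5| = 7/150 < delta but |f(x) - f(5)| = 3 * 7/150 = 7/50, which is not < 7/50; so no larger delta works.
Hence the largest such delta is 7/150.

7/150


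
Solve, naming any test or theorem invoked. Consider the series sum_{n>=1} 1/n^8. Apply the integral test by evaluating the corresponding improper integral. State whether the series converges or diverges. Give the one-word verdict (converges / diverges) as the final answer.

Let f(x) = x^(-8). Then f is positive, continuous, and decreasing on [1, infinity), so the integral test applies.
Compute the improper integral int_{1}^infinity f(x) dx:
  antiderivative F(x) = -1/(7*x^7).
  As x -> infinity, F(x) -> 0 (since p = 8 > 1).
  So int = F(infinity) - F(1) = 0 - (-1/7) = 1/7.
  Finite, so by the integral test, the series converges.

converges


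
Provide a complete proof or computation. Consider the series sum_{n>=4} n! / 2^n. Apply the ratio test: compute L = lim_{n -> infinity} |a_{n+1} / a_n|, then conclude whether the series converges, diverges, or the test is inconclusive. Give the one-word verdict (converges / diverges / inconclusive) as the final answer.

Let a_n denote the general term. Form the ratio a_{n+1}/a_n and simplify:
a_{n+1}/a_n = n/2 + 1/2
Take the limit as n -> infinity: L = infinity.
Since L = infinity > 1 (or L = infinity), the ratio test implies the series diverges.

diverges


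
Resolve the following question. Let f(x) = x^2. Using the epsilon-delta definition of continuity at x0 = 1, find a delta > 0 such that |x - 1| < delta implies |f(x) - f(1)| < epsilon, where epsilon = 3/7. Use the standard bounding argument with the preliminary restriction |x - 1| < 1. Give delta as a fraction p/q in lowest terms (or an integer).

Factor: |x^2 - (1)^2| = |x - 1| * |x + 1|.
Impose |x - 1| < 1 first. Then |x + 1| = |(x - 1) + 2*(1)| <= |x - 1| + 2*|1| < 1 + 2 = 3.
So |x^2 - (1)^2| < delta * 3.
We need delta * 3 <= 3/7, i.e. delta <= 3/7/3 = 1/7.
Since 1/7 < 1, this is tighter than 1; take delta = 1/7.
So delta = 1/7 works.

1/7


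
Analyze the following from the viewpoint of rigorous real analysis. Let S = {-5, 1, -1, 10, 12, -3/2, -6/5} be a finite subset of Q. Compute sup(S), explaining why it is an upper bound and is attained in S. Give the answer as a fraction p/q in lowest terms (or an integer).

S is finite, so sup(S) = max(S).
Sorted decreasing:
12, 10, 1, -1, -6/5, -3/2, -5
The extremum is 12.
For every x in S, x <= 12. And 12 is in S, so it is attained.
Therefore sup(S) = 12.

12


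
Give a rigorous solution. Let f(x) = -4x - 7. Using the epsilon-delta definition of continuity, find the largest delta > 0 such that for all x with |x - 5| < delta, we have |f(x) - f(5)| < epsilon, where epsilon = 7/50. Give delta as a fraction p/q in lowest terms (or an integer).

We compute f(5) = -4*(5) - 7 = -27.
|f(x) - f(5)| = |-4x - 7 - (-27)| = |-4(x - 5)| = 4|x - 5|.
We need 4|x - 5| < 7/50, i.e. |x - 5| < 7/50 / 4 = 7/200.
So any delta <= 7/200 works. Conversely, if delta > 7/200, then x = 5 + 7/200 satisfies |x - 5| = 7/200 < delta but |f(x) - f(5)| = 4 * 7/200 = 7/50, which is not < 7/50; so no larger delta works.
Hence the largest such delta is 7/200.

7/200


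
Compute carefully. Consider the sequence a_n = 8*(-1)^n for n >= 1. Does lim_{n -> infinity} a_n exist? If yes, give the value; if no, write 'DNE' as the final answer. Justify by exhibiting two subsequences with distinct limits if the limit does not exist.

Examine the behaviour of a_n along subsequences.
Even-n subsequence a_{2k} = 8 -> 8. Odd-n subsequence a_{2k+1} = -8 -> -8.
Since these two subsequential limits are 8 and -8, distinct, the full sequence cannot converge (a convergent sequence has all subsequences tending to the same limit). So lim a_n does not exist.

DNE


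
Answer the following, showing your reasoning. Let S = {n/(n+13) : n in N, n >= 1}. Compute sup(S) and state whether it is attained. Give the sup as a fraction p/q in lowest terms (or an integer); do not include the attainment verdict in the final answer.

Analysis:
- Values: 1/14, 2/15, 3/16, 4/17, ... strictly increasing.
- Minimum is 1/14 (n=1); inf = 1/14 (attained).
- n/(n+13) = 1 - 13/(n+13) -> 1 from below as n -> infinity, and never equals 1.
- So sup = 1 (not attained).
Conclusion: sup(S) = 1, not attained in S.

1


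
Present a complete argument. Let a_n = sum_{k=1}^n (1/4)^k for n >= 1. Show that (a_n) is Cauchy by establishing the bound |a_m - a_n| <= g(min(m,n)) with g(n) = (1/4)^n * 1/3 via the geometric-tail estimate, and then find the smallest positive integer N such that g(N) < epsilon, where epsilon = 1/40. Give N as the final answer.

For m > n >= 1: |a_m - a_n| = sum_{k=n+1}^m (1/4)^k < sum_{k=n+1}^infinity (1/4)^k = (1/4)^(n+1) / (1 - 1/4) = (1/4)^n * (1/4) * (4/3) = (1/4)^n * 1/3.
So g(n) = (1/4)^n / 3. Since g(n) -> 0, (a_n) is Cauchy.
Now solve g(N) < 1/40: (1/4)^N / 3 < 1/40 <=> 4^N > 1 / (3 * 1/40) = 40/3.
Check powers of 4: 4^1 = 4 <= 40/3, 4^2 = 16 > 40/3.
So the smallest such N is 2. Check: g(2) = 1/(3 * 16) = 1/48 < 1/40.

2


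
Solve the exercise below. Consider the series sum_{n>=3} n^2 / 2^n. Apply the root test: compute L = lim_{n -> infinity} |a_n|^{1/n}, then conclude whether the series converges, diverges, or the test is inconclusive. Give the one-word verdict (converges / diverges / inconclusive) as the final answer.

Let a_n denote the general term. Form |a_n|^(1/n) and simplify:
|a_n|^(1/n) = n^(2/n)/2
Take the limit as n -> infinity: L = 1/2.
Since L = 1/2 < 1, the root test implies convergence.

converges


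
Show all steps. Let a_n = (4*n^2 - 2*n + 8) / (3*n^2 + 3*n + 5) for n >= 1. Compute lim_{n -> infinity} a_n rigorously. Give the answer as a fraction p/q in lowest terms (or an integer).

Divide numerator and denominator by n^2, the highest power:
numerator / n^2 = 4 - 2/n + 8/n^2
denominator / n^2 = 3 + 3/n + 5/n^2
As n -> infinity, all terms of the form c/n^k (k >= 1) tend to 0.
So numerator / n^2 -> 4 and denominator / n^2 -> 3.
Therefore lim a_n = 4/3.

4/3


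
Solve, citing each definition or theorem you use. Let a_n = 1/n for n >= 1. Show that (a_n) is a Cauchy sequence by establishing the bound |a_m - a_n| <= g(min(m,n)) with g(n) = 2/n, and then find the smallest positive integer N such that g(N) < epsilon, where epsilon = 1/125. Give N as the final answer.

For any m, n >= 1, by the triangle inequality:
|a_m - a_n| = |1/m - 1/n| <= 1/m + 1/n <= 2/min(m,n).
So g(n) = 2/n bounds the Cauchy difference. Since g(n) -> 0, (a_n) is Cauchy.
Now solve g(N) < 1/125: 2/N < 1/125 <=> N > 2 / (1/125) = 250.
The smallest integer strictly greater than 250 is N = 251.
Check: g(251) = 2/251 = 2/251 < 1/125; g(250) = 1/125 >= 1/125. So N = 251.

251


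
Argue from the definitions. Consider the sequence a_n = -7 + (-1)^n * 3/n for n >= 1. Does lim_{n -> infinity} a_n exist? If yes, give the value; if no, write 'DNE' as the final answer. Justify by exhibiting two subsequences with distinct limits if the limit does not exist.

Examine the behaviour of a_n along subsequences.
Even-n subsequence a_{2k} = -7 + 3/(2k) -> -7. Odd-n subsequence a_{2k+1} = -7 - 3/(2k+1) -> -7. Both tend to -7, which suggests the limit is -7; verify directly.
|a_n - (-7)| = |(-1)^n * 3/n| = 3/n for every n >= 1.
Given epsilon > 0, choose a positive integer N > 3/epsilon. Then for all n >= N, |a_n - (-7)| = 3/n <= 3/N < epsilon.
So by the definition of the limit, lim a_n exists and equals -7.

-7


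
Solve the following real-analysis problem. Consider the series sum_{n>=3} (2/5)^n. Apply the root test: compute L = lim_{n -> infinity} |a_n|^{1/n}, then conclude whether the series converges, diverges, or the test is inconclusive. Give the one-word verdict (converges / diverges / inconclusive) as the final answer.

Let a_n denote the general term. Form |a_n|^(1/n) and simplify:
|a_n|^(1/n) = 2/5
Take the limit as n -> infinity: L = 2/5.
Since L = 2/5 < 1, the root test implies convergence.

converges


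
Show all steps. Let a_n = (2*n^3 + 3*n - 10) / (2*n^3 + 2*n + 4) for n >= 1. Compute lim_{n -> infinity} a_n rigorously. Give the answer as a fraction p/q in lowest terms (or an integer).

Divide numerator and denominator by n^3, the highest power:
numerator / n^3 = 2 + 3/n^2 - 10/n^3
denominator / n^3 = 2 + 2/n^2 + 4/n^3
As n -> infinity, all terms of the form c/n^k (k >= 1) tend to 0.
So numerator / n^3 -> 2 and denominator / n^3 -> 2.
Therefore lim a_n = 1.

1


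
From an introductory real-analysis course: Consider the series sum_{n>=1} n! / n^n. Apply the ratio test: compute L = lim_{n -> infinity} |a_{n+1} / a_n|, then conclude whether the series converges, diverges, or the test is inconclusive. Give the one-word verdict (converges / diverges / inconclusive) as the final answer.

Let a_n denote the general term. Form the ratio a_{n+1}/a_n and simplify:
a_{n+1}/a_n = (n/(n + 1))^n
Take the limit as n -> infinity: L = exp(-1).
Since L = exp(-1) < 1, the ratio test implies the series converges.

converges


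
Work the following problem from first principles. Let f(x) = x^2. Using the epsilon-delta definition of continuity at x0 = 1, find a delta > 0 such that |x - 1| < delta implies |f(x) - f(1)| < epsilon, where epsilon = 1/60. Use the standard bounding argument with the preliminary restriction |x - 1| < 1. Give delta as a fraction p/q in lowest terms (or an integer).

Factor: |x^2 - (1)^2| = |x - 1| * |x + 1|.
Impose |x - 1| < 1 first. Then |x + 1| = |(x - 1) + 2*(1)| <= |x - 1| + 2*|1| < 1 + 2 = 3.
So |x^2 - (1)^2| < delta * 3.
We need delta * 3 <= 1/60, i.e. delta <= 1/60/3 = 1/180.
Since 1/180 < 1, this is tighter than 1; take delta = 1/180.
So delta = 1/180 works.

1/180


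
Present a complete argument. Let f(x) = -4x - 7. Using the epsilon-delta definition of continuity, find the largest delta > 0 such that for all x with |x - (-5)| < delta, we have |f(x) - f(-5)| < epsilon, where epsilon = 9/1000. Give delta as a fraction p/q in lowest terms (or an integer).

We compute f(-5) = -4*(-5) - 7 = 13.
|f(x) - f(-5)| = |-4x - 7 - (13)| = |-4(x - (-5))| = 4|x - (-5)|.
We need 4|x - (-5)| < 9/1000, i.e. |x - (-5)| < 9/1000 / 4 = 9/4000.
So any delta <= 9/4000 works. Conversely, if delta > 9/4000, then x = -5 + 9/4000 satisfies |x - (-5)| = 9/4000 < delta but |f(x) - f(-5)| = 4 * 9/4000 = 9/1000, which is not < 9/1000; so no larger delta works.
Hence the largest such delta is 9/4000.

9/4000


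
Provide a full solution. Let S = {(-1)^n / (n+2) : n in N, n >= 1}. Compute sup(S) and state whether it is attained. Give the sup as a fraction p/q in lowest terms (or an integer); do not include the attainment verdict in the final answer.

Analysis:
- Values: -1/3, 1/4, -1/5, 1/6, -1/7, ...
- Positive terms (even n): 1/(2+2), 1/(4+2), ... decreasing -> max = 1/4 (n=2).
- Negative terms (odd n): -1/(1+2), -1/(3+2), ... increasing -> min = -1/3 (n=1).
- So sup = 1/4 (attained at n=2); inf = -1/3 (attained at n=1).
Conclusion: sup(S) = 1/4, attained in S.

1/4


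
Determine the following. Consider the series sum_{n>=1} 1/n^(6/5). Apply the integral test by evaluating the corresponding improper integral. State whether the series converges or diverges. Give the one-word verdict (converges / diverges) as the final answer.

Let f(x) = x^(-6/5). Then f is positive, continuous, and decreasing on [1, infinity), so the integral test applies.
Compute the improper integral int_{1}^infinity f(x) dx:
  antiderivative F(x) = -5/x^(1/5).
  As x -> infinity, F(x) -> 0 (since p = 6/5 > 1).
  So int = F(infinity) - F(1) = 0 - (-5) = 5.
  Finite, so by the integral test, the series converges.

converges


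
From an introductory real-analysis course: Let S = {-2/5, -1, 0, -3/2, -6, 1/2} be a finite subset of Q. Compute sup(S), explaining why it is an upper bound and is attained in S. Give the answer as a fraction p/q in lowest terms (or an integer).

S is finite, so sup(S) = max(S).
Sorted decreasing:
1/2, 0, -2/5, -1, -3/2, -6
The extremum is 1/2.
For every x in S, x <= 1/2. And 1/2 is in S, so it is attained.
Therefore sup(S) = 1/2.

1/2


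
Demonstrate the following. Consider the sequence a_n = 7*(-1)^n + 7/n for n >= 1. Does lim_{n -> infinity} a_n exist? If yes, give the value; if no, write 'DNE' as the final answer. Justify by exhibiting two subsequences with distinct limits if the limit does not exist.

Examine the behaviour of a_n along subsequences.
a_{2k} = 7 + 7/(2k) -> 7. a_{2k+1} = -7 + 7/(2k+1) -> -7.
Since these two subsequential limits are 7 and -7, distinct, the full sequence cannot converge (a convergent sequence has all subsequences tending to the same limit). So lim a_n does not exist.

DNE


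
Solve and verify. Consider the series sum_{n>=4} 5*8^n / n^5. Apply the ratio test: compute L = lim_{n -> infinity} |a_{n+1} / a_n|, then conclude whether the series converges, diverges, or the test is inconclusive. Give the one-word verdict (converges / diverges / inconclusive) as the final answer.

Let a_n denote the general term. Form the ratio a_{n+1}/a_n and simplify:
a_{n+1}/a_n = 8*n^5/(n + 1)^5
Take the limit as n -> infinity: L = 8.
Since L = 8 > 1 (or L = infinity), the ratio test implies the series diverges.

diverges


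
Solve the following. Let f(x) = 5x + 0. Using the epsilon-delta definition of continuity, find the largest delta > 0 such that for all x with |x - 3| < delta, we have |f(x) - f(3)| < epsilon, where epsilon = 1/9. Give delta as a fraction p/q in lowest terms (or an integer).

We compute f(3) = 5*(3) + 0 = 15.
|f(x) - f(3)| = |5x + 0 - (15)| = |5(x - 3)| = 5|x - 3|.
We need 5|x - 3| < 1/9, i.e. |x - 3| < 1/9 / 5 = 1/45.
So any delta <= 1/45 works. Conversely, if delta > 1/45, then x = 3 + 1/45 satisfies |x - 3| = 1/45 < delta but |f(x) - f(3)| = 5 * 1/45 = 1/9, which is not < 1/9; so no larger delta works.
Hence the largest such delta is 1/45.

1/45


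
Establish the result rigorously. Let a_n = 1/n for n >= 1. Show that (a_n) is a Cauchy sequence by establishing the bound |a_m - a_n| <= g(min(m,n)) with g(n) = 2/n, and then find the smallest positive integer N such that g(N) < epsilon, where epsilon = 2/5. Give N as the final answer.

For any m, n >= 1, by the triangle inequality:
|a_m - a_n| = |1/m - 1/n| <= 1/m + 1/n <= 2/min(m,n).
So g(n) = 2/n bounds the Cauchy difference. Since g(n) -> 0, (a_n) is Cauchy.
Now solve g(N) < 2/5: 2/N < 2/5 <=> N > 2 / (2/5) = 5.
The smallest integer strictly greater than 5 is N = 6.
Check: g(6) = 2/6 = 1/3 < 2/5; g(5) = 2/5 >= 2/5. So N = 6.

6


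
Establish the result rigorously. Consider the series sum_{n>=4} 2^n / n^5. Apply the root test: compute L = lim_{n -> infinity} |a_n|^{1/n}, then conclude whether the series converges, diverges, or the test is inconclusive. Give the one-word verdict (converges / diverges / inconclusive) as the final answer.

Let a_n denote the general term. Form |a_n|^(1/n) and simplify:
|a_n|^(1/n) = 2/n^(5/n)
Take the limit as n -> infinity: L = 2.
Since L = 2 > 1, the root test implies divergence.

diverges


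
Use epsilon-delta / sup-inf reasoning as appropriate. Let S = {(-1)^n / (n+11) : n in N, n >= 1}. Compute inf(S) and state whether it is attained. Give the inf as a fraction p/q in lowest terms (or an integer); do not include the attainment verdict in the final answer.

Analysis:
- Values: -1/12, 1/13, -1/14, 1/15, -1/16, ...
- Positive terms (even n): 1/(2+11), 1/(4+11), ... decreasing -> max = 1/13 (n=2).
- Negative terms (odd n): -1/(1+11), -1/(3+11), ... increasing -> min = -1/12 (n=1).
- So sup = 1/13 (attained at n=2); inf = -1/12 (attained at n=1).
Conclusion: inf(S) = -1/12, attained in S.

-1/12


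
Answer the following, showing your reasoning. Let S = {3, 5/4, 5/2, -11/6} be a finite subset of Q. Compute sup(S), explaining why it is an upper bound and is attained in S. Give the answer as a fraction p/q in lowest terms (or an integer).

S is finite, so sup(S) = max(S).
Sorted decreasing:
3, 5/2, 5/4, -11/6
The extremum is 3.
For every x in S, x <= 3. And 3 is in S, so it is attained.
Therefore sup(S) = 3.

3


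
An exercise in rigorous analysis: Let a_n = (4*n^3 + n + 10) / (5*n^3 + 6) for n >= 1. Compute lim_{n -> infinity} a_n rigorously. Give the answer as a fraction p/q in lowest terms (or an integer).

Divide numerator and denominator by n^3, the highest power:
numerator / n^3 = 4 + n^(-2) + 10/n^3
denominator / n^3 = 5 + 6/n^3
As n -> infinity, all terms of the form c/n^k (k >= 1) tend to 0.
So numerator / n^3 -> 4 and denominator / n^3 -> 5.
Therefore lim a_n = 4/5.

4/5


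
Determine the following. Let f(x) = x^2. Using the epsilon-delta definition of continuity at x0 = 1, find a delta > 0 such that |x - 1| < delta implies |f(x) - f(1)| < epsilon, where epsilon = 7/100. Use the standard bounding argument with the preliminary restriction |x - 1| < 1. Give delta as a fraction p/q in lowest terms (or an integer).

Factor: |x^2 - (1)^2| = |x - 1| * |x + 1|.
Impose |x - 1| < 1 first. Then |x + 1| = |(x - 1) + 2*(1)| <= |x - 1| + 2*|1| < 1 + 2 = 3.
So |x^2 - (1)^2| < delta * 3.
We need delta * 3 <= 7/100, i.e. delta <= 7/100/3 = 7/300.
Since 7/300 < 1, this is tighter than 1; take delta = 7/300.
So delta = 7/300 works.

7/300


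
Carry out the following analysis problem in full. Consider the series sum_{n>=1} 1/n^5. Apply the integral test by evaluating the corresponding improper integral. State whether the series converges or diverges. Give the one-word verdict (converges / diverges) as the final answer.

Let f(x) = x^(-5). Then f is positive, continuous, and decreasing on [1, infinity), so the integral test applies.
Compute the improper integral int_{1}^infinity f(x) dx:
  antiderivative F(x) = -1/(4*x^4).
  As x -> infinity, F(x) -> 0 (since p = 5 > 1).
  So int = F(infinity) - F(1) = 0 - (-1/4) = 1/4.
  Finite, so by the integral test, the series converges.

converges


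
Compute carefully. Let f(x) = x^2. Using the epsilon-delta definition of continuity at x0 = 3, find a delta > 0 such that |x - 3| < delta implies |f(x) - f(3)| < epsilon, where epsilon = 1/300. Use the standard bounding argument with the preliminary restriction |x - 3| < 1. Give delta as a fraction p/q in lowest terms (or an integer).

Factor: |x^2 - (3)^2| = |x - 3| * |x + 3|.
Impose |x - 3| < 1 first. Then |x + 3| = |(x - 3) + 2*(3)| <= |x - 3| + 2*|3| < 1 + 6 = 7.
So |x^2 - (3)^2| < delta * 7.
We need delta * 7 <= 1/300, i.e. delta <= 1/300/7 = 1/2100.
Since 1/2100 < 1, this is tighter than 1; take delta = 1/2100.
So delta = 1/2100 works.

1/2100


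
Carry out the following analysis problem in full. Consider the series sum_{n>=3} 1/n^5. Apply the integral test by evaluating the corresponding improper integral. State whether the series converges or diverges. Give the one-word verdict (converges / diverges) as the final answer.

Let f(x) = x^(-5). Then f is positive, continuous, and decreasing on [3, infinity), so the integral test applies.
Compute the improper integral int_{3}^infinity f(x) dx:
  antiderivative F(x) = -1/(4*x^4).
  As x -> infinity, F(x) -> 0 (since p = 5 > 1).
  So int = F(infinity) - F(3) = 0 - (-1/324) = 1/324.
  Finite, so by the integral test, the series converges.

converges


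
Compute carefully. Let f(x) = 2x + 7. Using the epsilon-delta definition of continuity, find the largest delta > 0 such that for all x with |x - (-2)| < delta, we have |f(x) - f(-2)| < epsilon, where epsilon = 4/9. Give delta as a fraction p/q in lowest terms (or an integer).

We compute f(-2) = 2*(-2) + 7 = 3.
|f(x) - f(-2)| = |2x + 7 - (3)| = |2(x - (-2))| = 2|x - (-2)|.
We need 2|x - (-2)| < 4/9, i.e. |x - (-2)| < 4/9 / 2 = 2/9.
So any delta <= 2/9 works. Conversely, if delta > 2/9, then x = -2 + 2/9 satisfies |x - (-2)| = 2/9 < delta but |f(x) - f(-2)| = 2 * 2/9 = 4/9, which is not < 4/9; so no larger delta works.
Hence the largest such delta is 2/9.

2/9


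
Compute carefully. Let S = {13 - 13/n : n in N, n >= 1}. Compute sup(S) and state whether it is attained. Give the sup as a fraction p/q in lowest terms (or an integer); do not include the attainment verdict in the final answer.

Analysis:
- Values: 0, 13/2, 26/3, 39/4, ... strictly increasing.
- Minimum is 0 (n=1); inf = 0 (attained).
- 13 - 13/n -> 13 from below; sup = 13, not attained.
Conclusion: sup(S) = 13, not attained in S.

13


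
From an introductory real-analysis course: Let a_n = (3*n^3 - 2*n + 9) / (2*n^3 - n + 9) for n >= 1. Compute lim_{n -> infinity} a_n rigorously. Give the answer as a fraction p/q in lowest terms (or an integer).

Divide numerator and denominator by n^3, the highest power:
numerator / n^3 = 3 - 2/n^2 + 9/n^3
denominator / n^3 = 2 - 1/n^2 + 9/n^3
As n -> infinity, all terms of the form c/n^k (k >= 1) tend to 0.
So numerator / n^3 -> 3 and denominator / n^3 -> 2.
Therefore lim a_n = 3/2.

3/2


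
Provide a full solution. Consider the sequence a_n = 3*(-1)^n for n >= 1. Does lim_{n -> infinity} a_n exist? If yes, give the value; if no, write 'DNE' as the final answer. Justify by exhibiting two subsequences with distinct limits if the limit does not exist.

Examine the behaviour of a_n along subsequences.
Even-n subsequence a_{2k} = 3 -> 3. Odd-n subsequence a_{2k+1} = -3 -> -3.
Since these two subsequential limits are 3 and -3, distinct, the full sequence cannot converge (a convergent sequence has all subsequences tending to the same limit). So lim a_n does not exist.

DNE


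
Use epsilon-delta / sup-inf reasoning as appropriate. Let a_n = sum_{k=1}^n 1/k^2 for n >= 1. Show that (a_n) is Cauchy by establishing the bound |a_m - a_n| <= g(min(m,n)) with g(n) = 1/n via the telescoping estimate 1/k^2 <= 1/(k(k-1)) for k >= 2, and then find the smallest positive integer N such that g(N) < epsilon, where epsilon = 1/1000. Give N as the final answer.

For m > n >= 1: |a_m - a_n| = sum_{k=n+1}^m 1/k^2.
Use 1/k^2 <= 1/(k(k-1)) = 1/(k-1) - 1/k for k >= 2:
sum_{k=n+1}^m 1/k^2 <= sum_{k=n+1}^m (1/(k-1) - 1/k) = 1/n - 1/m <= 1/n.
By symmetry the same bound holds with n,m swapped, so |a_m - a_n| <= 1/min(m,n) = g(min(m,n)). Since g(n) -> 0, (a_n) is Cauchy.
Now solve g(N) < 1/1000: 1/N < 1/1000 <=> N > 1/(1/1000) = 1000.
The smallest integer strictly greater than 1000 is N = 1001.
Check: g(1001) = 1/1001 < 1/1000; g(1000) = 1/1000 >= 1/1000. So N = 1001.

1001


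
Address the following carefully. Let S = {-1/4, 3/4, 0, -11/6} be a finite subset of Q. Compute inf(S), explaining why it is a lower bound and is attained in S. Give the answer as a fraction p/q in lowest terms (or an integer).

S is finite, so inf(S) = min(S).
Sorted increasing:
-11/6, -1/4, 0, 3/4
The extremum is -11/6.
For every x in S, x >= -11/6. And -11/6 is in S, so it is attained.
Therefore inf(S) = -11/6.

-11/6


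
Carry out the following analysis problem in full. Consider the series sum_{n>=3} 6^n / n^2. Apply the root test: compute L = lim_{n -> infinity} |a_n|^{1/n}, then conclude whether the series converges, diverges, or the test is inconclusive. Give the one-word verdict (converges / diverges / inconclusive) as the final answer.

Let a_n denote the general term. Form |a_n|^(1/n) and simplify:
|a_n|^(1/n) = 6/n^(2/n)
Take the limit as n -> infinity: L = 6.
Since L = 6 > 1, the root test implies divergence.

diverges


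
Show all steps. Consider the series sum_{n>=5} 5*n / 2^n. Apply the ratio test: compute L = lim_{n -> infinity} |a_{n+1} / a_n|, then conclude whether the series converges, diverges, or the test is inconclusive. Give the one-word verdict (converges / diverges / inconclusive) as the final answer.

Let a_n denote the general term. Form the ratio a_{n+1}/a_n and simplify:
a_{n+1}/a_n = (n + 1)/(2*n)
Take the limit as n -> infinity: L = 1/2.
Since L = 1/2 < 1, the ratio test implies the series converges.

converges


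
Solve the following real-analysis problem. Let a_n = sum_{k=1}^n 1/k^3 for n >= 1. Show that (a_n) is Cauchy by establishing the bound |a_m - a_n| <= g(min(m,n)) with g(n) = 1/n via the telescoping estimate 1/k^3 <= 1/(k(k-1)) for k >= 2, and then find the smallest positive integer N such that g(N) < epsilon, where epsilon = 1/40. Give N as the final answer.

For m > n >= 1: |a_m - a_n| = sum_{k=n+1}^m 1/k^3.
Use 1/k^3 <= 1/(k(k-1)) = 1/(k-1) - 1/k for k >= 2 (which holds since k^3 >= k^2 >= k(k-1) for k >= 2):
sum_{k=n+1}^m 1/k^3 <= sum_{k=n+1}^m (1/(k-1) - 1/k) = 1/n - 1/m <= 1/n.
By symmetry the same bound holds with n,m swapped, so |a_m - a_n| <= 1/min(m,n) = g(min(m,n)). Since g(n) -> 0, (a_n) is Cauchy.
Now solve g(N) < 1/40: 1/N < 1/40 <=> N > 1/(1/40) = 40.
The smallest integer strictly greater than 40 is N = 41.
Check: g(41) = 1/41 < 1/40; g(40) = 1/40 >= 1/40. So N = 41.

41
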